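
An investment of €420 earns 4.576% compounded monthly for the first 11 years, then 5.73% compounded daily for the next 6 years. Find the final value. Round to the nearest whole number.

€979

Phase 1: 420·(1 + 0.04576/12)^132 ≈ 694.1287.
Phase 2: 694.1287·(1 + 0.0573/365)^2190 ≈ 978.9009.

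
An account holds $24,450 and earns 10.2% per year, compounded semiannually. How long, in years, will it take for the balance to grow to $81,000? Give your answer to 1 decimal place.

(1 + 0.051)^(2t) = 81,000/24,450 = 3.3129.
2t·ln(1 + 0.051) = ln(3.3129); 2t = 1.1978/0.0497421 ≈ 24.0806.
t ≈ 12.0403 years.

12.0 years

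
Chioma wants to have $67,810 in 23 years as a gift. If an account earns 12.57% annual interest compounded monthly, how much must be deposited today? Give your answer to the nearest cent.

Growth factor = (1 + 0.010475)^276 ≈ 17.744272406.
P = 67,810/17.744272406 ≈ 3,821.5148.

$3,821.51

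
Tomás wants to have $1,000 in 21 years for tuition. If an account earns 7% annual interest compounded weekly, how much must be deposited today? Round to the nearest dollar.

Periodic rate = 7%/52 = 0.00134615; 1092 periods.
P = 1,000/(1 + 0.07/52)^1092 ≈ 1,000/4.34493789 ≈ 230.1529.

$230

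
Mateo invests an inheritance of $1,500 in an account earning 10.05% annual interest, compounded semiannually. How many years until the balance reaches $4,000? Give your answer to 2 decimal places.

We need (1 + 0.05025)^(2t) = 2.6667, so 2t = ln 2.6667 / ln 1.05025 ≈ 20.0054.
t ≈ 20.0054/2 = 10.0027 years.

10.00 years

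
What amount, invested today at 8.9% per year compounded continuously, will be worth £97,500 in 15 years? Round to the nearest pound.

£25,658

P = A·e^(−rt) = 97,500·e^(−1.335).
e^(−1.335) ≈ 0.26315817546, so P ≈ 25,657.9221.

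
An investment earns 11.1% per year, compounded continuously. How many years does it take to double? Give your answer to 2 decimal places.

6.24 years

e^(0.111t) = 2, so 0.111t = ln 2 ≈ 0.69315.
t ≈ 0.69315/0.111 ≈ 6.2446.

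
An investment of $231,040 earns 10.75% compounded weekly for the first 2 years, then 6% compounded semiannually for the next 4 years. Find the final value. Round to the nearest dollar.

$362,796

Phase 1: 231,040·(1 + 0.1075/52)^104 ≈ 286,394.1262.
Phase 2: 286,394.1262·(1 + 0.03)^8 ≈ 362,795.5106.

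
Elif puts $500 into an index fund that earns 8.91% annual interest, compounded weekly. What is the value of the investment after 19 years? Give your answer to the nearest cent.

$2,713.68

Periodic rate = 8.91%/52 = 0.00171346; periods = 52·19 = 988.
A = 500·(1 + 0.0891/52)^988 ≈ 500·5.427351681 ≈ 2,713.6758.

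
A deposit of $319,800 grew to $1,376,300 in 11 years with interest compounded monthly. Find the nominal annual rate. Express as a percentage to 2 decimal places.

The 132-period growth factor is 1,376,300/319,800 = 4.30363.
r/12 = 4.30363^(1/132) − 1 ≈ 0.0111179, so r ≈ 12·0.0111179 = 13.34142%.

13.34%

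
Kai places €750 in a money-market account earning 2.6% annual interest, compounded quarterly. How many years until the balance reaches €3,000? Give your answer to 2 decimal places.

53.49 years

We need (1 + 0.0065)^(4t) = 4, so 4t = ln 4 / ln 1.0065 ≈ 213.9685.
t ≈ 213.9685/4 = 53.4921 years.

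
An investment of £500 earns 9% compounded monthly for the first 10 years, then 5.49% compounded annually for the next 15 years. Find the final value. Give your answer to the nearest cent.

£2,732.41

Phase 1: 500·(1 + 0.0075)^120 ≈ 1,225.6785.
Phase 2: 1,225.6785·(1 + 0.0549)^15 ≈ 2,732.4106.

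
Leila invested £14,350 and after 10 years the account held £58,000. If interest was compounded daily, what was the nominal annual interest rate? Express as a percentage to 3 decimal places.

13.970%

(1 + r/365)^3650 = 58,000/14,350 = 4.04181.
1 + r/365 = 4.04181^(1/3650) ≈ 1.000383, so r/365 ≈ 0.000382729.
r ≈ 365·0.000382729 = 13.96960%.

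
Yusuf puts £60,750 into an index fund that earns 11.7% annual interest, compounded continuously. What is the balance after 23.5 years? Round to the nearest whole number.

£949,815

A = P·e^(rt) = 60,750·e^(0.117·23.5) = 60,750·e^2.7495.
e^2.7495 ≈ 15.6348125232, so A ≈ 949,814.8608.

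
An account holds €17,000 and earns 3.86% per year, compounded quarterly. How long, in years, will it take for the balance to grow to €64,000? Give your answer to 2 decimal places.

We need (1 + 0.00965)^(4t) = 3.7647, so 4t = ln 3.7647 / ln 1.00965 ≈ 138.0369.
t ≈ 138.0369/4 = 34.5092 years.

34.51 years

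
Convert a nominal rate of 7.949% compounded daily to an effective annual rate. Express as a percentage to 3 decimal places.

8.273%

One year is 365 periods at 0.000217781 each: (1 + 0.000217781)^365 ≈ 1.082725.
EAR = 1.082725 − 1 ≈ 8.27254%.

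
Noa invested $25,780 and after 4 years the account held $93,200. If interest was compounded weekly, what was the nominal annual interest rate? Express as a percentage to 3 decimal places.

32.228%

(1 + r/52)^208 = 93,200/25,780 = 3.61521.
1 + r/52 = 3.61521^(1/208) ≈ 1.006198, so r/52 ≈ 0.00619773.
r ≈ 52·0.00619773 = 32.22818%.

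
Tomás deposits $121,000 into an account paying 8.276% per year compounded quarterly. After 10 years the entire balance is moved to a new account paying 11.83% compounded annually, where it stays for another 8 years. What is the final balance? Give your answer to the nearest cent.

Phase 1: 121,000·(1 + 0.02069)^40 ≈ 274,498.3673.
Phase 2: 274,498.3673·(1 + 0.1183)^8 ≈ 671,438.6930.

$671,438.69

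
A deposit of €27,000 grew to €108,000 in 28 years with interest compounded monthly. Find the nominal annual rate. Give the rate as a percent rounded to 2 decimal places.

(1 + r/12)^336 = 108,000/27,000 = 4.
1 + r/12 = 4^(1/336) ≈ 1.004134, so r/12 ≈ 0.0041344.
r ≈ 12·0.0041344 = 4.96128%.

4.96%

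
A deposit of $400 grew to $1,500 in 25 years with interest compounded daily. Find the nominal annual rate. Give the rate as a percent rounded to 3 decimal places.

(1 + r/365)^9125 = 1,500/400 = 3.75.
1 + r/365 = 3.75^(1/9125) ≈ 1.000145, so r/365 ≈ 0.00014486.
r ≈ 365·0.00014486 = 5.28741%.

5.287%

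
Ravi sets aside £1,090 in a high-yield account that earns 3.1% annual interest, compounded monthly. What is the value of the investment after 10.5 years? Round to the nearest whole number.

£1,509

Growth factor = (1 + 0.031/12)^126 ≈ 1.384141768.
A ≈ 1,090 × 1.384141768 ≈ 1,508.7145.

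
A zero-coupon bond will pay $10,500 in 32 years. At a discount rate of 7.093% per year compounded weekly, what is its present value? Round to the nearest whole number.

$1,087

Growth factor = (1 + 0.07093/52)^1664 ≈ 9.662122903.
P = 10,500/9.662122903 ≈ 1,086.7177.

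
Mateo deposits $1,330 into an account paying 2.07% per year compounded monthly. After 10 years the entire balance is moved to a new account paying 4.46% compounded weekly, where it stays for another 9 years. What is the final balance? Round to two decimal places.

Phase 1: 1,330·(1 + 0.001725)^120 ≈ 1,635.5851.
Phase 2: 1,635.5851·(1 + 0.0446/52)^468 ≈ 2,443.0043.

$2,443.00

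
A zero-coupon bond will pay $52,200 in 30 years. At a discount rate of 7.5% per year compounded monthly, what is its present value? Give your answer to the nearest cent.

Growth factor = (1 + 0.00625)^360 ≈ 9.4215339047.
P = 52,200/9.4215339047 ≈ 5,540.4991.

$5,540.50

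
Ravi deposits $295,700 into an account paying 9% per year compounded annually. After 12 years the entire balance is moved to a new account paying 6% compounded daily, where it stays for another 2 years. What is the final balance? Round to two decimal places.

$937,735.49

Phase 1: 295,700·(1 + 0.09)^12 ≈ 831,704.9760.
Phase 2: 831,704.9760·(1 + 0.06/365)^730 ≈ 937,735.4939.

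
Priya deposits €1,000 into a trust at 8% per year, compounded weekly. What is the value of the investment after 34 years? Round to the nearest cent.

€15,148.63

Periodic rate = 8%/52 = 0.00153846; periods = 52·34 = 1768.
A = 1,000·(1 + 0.08/52)^1768 ≈ 1,000·15.148626015 ≈ 15,148.6260.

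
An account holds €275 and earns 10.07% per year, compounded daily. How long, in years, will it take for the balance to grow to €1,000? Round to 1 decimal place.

(1 + 0.00027589)^(365t) = 1,000/275 = 3.6364.
365t·ln(1 + 0.00027589) = ln(3.6364); 365t = 1.291/0.000275852 ≈ 4679.9824.
t ≈ 12.8219 years.

12.8 years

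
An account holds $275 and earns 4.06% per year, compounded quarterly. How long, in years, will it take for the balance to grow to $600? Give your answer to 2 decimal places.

We need (1 + 0.01015)^(4t) = 2.1818, so 4t = ln 2.1818 / ln 1.01015 ≈ 77.2523.
t ≈ 77.2523/4 = 19.3131 years.

19.31 years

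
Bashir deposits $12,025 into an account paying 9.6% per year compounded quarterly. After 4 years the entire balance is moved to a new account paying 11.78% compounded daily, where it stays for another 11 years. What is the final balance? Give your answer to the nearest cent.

$64,202.57

Phase 1: 12,025·(1 + 0.024)^16 ≈ 17,574.5572.
Phase 2: 17,574.5572·(1 + 0.1178/365)^4015 ≈ 64,202.5663.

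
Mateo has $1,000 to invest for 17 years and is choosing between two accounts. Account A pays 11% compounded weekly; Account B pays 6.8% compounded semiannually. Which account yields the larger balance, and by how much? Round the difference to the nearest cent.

A: (1 + 0.11/52)^884 ≈ 6.475494014, so 1,000 × 6.475494014 ≈ 6,475.4940.
B: (1 + 0.034)^34 ≈ 3.116723803, so 1,000 × 3.116723803 ≈ 3,116.7238.
Difference ≈ 3,358.7702 in favor of A.

Account A, by $3,358.77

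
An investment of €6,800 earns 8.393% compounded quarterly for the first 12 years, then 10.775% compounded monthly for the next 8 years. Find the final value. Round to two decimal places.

After 12 years at 8.393%: 6,800 × 2.7094323578 ≈ 18,424.1400.
Then 8 years at 10.775%: 18,424.1400 × 2.3587999422 ≈ 43,458.8604.

€43,458.86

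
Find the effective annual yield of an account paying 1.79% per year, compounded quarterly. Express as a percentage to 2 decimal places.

1.80%

EAR = (1 + 1.79%/4)^4 − 1 = (1 + 0.004475)^4 − 1.
(1 + 0.004475)^4 ≈ 1.018021, so EAR ≈ 1.80205%.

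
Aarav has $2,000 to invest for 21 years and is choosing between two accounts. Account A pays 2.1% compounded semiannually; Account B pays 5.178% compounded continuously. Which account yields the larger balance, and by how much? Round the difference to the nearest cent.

A: (1 + 0.0105)^42 ≈ 1.550691298, so 2,000 × 1.550691298 ≈ 3,101.3826.
B: e^(0.05178·21) = e^1.08738 ≈ 2.966491674, so 2,000 × 2.966491674 ≈ 5,932.9833.
Difference ≈ 2,831.6008 in favor of B.

Account B, by $2,831.60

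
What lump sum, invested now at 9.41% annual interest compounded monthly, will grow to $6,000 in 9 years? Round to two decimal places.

$2,580.96

Periodic rate = 9.41%/12 = 0.00784167; 108 periods.
P = 6,000/(1 + 0.0941/12)^108 ≈ 6,000/2.324713264 ≈ 2,580.9635.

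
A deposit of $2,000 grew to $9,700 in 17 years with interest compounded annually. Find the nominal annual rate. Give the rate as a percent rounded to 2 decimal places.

(1 + r)^17 = 9,700/2,000 = 4.85.
1 + r = 4.85^(1/17) ≈ 1.097331, so r ≈ 0.0973313.
r ≈ 9.73313%.

9.73%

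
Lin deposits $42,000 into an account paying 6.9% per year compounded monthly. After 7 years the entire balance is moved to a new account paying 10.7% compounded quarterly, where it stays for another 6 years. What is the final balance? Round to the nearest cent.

$128,104.93

After 7 years at 6.9%: 42,000 × 1.61868918268 ≈ 67,984.9457.
Then 6 years at 10.7%: 67,984.9457 × 1.88431313995 ≈ 128,104.9264.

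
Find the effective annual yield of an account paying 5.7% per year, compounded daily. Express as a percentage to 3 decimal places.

EAR = (1 + 5.7%/365)^365 − 1 = (1 + 0.000156164)^365 − 1.
(1 + 0.000156164)^365 ≈ 1.058651, so EAR ≈ 5.86511%.

5.865%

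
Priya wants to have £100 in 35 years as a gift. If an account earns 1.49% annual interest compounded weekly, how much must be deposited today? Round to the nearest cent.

£59.37

Growth factor = (1 + 0.0149/52)^1820 ≈ 1.6844268.
P = 100/1.6844268 ≈ 59.3674.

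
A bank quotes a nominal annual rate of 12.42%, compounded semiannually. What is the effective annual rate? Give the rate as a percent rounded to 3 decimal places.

EAR = (1 + 12.42%/2)^2 − 1 = (1 + 0.0621)^2 − 1.
(1 + 0.0621)^2 ≈ 1.128056, so EAR ≈ 12.80564%.

12.806%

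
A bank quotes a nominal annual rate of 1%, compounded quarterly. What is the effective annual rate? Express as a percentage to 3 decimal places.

1.004%

EAR = (1 + 1%/4)^4 − 1 = (1 + 0.0025)^4 − 1.
(1 + 0.0025)^4 ≈ 1.010038, so EAR ≈ 1.00376%.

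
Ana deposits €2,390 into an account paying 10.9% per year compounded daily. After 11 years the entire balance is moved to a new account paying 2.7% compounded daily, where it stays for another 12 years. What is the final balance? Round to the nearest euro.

€10,958

After 11 years at 10.9%: 2,390 × 3.3162048343 ≈ 7,925.7296.
Then 12 years at 2.7%: 7,925.7296 × 1.382630739 ≈ 10,958.3573.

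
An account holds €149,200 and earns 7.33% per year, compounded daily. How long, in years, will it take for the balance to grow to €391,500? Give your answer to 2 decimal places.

13.16 years

(1 + 0.000200822)^(365t) = 391,500/149,200 = 2.624.
365t·ln(1 + 0.000200822) = ln(2.624); 365t = 0.9647/0.000200802 ≈ 4804.2300.
t ≈ 13.1623 years.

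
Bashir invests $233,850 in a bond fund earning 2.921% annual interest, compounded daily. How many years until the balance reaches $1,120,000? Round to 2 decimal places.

53.63 years

(1 + 0.0000800274)^(365t) = 1,120,000/233,850 = 4.7894.
365t·ln(1 + 0.0000800274) = ln(4.7894); 365t = 1.5664/8.00242e-05 ≈ 19574.1310.
t ≈ 53.6278 years.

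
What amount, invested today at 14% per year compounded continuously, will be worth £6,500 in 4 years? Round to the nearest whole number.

P = A·e^(−rt) = 6,500·e^(−0.56).
e^(−0.56) ≈ 0.5712090638, so P ≈ 3,712.8589.

£3,713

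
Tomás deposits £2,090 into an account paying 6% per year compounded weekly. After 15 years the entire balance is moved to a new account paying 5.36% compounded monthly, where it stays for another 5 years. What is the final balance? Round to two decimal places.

£6,713.02

Phase 1: 2,090·(1 + 0.06/52)^780 ≈ 5,137.9041.
Phase 2: 5,137.9041·(1 + 0.0536/12)^60 ≈ 6,713.0170.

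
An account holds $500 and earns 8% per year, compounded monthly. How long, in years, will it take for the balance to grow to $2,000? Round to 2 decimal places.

(1 + 0.00666667)^(12t) = 2,000/500 = 4.
12t·ln(1 + 0.00666667) = ln(4); 12t = 1.3863/0.00664454 ≈ 208.6365.
t ≈ 17.3864 years.

17.39 years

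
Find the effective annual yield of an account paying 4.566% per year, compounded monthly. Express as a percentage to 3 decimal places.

4.663%

EAR = (1 + 4.566%/12)^12 − 1 = (1 + 0.003805)^12 − 1.
(1 + 0.003805)^12 ≈ 1.046628, so EAR ≈ 4.66278%.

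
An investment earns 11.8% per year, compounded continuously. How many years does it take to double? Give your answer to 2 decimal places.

5.87 years

e^(0.118t) = 2, so 0.118t = ln 2 ≈ 0.69315.
t ≈ 0.69315/0.118 ≈ 5.8741.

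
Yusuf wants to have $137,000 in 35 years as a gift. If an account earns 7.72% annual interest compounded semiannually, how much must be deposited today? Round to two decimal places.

$9,668.04

Growth factor = (1 + 0.0386)^70 ≈ 14.1704054983.
P = 137,000/14.1704054983 ≈ 9,668.0367.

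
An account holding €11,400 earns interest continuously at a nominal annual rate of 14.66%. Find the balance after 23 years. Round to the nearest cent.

A = P·e^(rt) = 11,400·e^(0.1466·23) = 11,400·e^3.3718.
e^3.3718 ≈ 29.130915542, so A ≈ 332,092.4372.

€332,092.44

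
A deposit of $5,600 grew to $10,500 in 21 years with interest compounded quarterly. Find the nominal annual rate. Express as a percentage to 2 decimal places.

The 84-period growth factor is 10,500/5,600 = 1.875.
r/4 = 1.875^(1/84) − 1 ≈ 0.00751151, so r ≈ 4·0.00751151 = 3.00460%.

3.00%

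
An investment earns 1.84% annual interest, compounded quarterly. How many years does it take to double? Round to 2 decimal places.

(1 + 0.0046)^(4t) = 2.
4t = ln 2 / ln(1 + 0.0046) ≈ 0.69315/0.00458945 ≈ 151.0305.
t ≈ 37.7576.

37.76 years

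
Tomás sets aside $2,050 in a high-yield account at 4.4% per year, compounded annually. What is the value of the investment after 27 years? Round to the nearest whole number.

$6,556

Growth factor = (1 + 0.044)^27 ≈ 3.198257772.
A ≈ 2,050 × 3.198257772 ≈ 6,556.4284.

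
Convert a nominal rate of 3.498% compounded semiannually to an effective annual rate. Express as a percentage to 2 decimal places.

One year is 2 periods at 0.01749 each: (1 + 0.01749)^2 ≈ 1.035286.
EAR = 1.035286 − 1 ≈ 3.52859%.

3.53%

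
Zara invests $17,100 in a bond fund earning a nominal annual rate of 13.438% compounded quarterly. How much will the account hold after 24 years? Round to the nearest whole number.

Growth factor = (1 + 0.033595)^96 ≈ 23.8582385852.
A ≈ 17,100 × 23.8582385852 ≈ 407,975.8798.

$407,976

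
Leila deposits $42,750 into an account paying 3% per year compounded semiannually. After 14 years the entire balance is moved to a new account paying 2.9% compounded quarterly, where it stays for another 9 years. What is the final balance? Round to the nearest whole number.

$84,125

After 14 years at 3%: 42,750 × 1.5172221801 ≈ 64,861.2482.
Then 9 years at 2.9%: 64,861.2482 × 1.2970058597 ≈ 84,125.4190.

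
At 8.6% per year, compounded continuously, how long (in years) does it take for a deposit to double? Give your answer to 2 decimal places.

8.06 years

e^(0.086t) = 2, so 0.086t = ln 2 ≈ 0.69315.
t ≈ 0.69315/0.086 ≈ 8.0599.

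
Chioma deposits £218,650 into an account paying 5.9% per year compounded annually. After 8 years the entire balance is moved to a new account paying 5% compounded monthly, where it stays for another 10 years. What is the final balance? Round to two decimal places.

£569,656.77

Phase 1: 218,650·(1 + 0.059)^8 ≈ 345,873.3995.
Phase 2: 345,873.3995·(1 + 0.05/12)^120 ≈ 569,656.7740.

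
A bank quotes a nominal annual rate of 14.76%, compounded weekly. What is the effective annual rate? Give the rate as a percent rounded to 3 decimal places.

15.881%

One year is 52 periods at 0.00283846 each: (1 + 0.00283846)^52 ≈ 1.158807.
EAR = 1.158807 − 1 ≈ 15.88069%.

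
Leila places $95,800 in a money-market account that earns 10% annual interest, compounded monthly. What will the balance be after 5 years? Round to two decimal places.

Growth factor = (1 + 0.1/12)^60 ≈ 1.64530893478.
A ≈ 95,800 × 1.64530893478 ≈ 157,620.5960.

$157,620.60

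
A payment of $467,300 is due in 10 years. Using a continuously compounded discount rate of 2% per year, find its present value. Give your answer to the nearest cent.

$382,592.88

P = A·e^(−rt) = 467,300·e^(−0.2).
e^(−0.2) ≈ 0.818730753078, so P ≈ 382,592.8809.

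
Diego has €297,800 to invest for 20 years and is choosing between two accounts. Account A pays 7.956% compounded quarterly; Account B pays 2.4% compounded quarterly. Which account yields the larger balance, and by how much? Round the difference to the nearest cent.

Account A growth factor: (1 + 0.01989)^80 ≈ 4.833555220889; balance ≈ 1,439,432.7448.
Account B growth factor: (1 + 0.006)^80 ≈ 1.61375818339; balance ≈ 480,577.1870.
Account A is larger by 958,855.5578.

Account A, by €958,855.56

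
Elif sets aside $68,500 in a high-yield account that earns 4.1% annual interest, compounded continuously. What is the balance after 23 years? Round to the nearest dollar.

$175,886

A = P·e^(rt) = 68,500·e^(0.041·23) = 68,500·e^0.943.
e^0.943 ≈ 2.56767289403, so A ≈ 175,885.5932.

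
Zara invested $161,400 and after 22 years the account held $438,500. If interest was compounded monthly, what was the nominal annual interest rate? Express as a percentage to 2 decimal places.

The 264-period growth factor is 438,500/161,400 = 2.71685.
r/12 = 2.71685^(1/264) − 1 ≈ 0.00379306, so r ≈ 12·0.00379306 = 4.55167%.

4.55%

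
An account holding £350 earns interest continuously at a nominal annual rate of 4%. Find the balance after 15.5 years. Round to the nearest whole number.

A = P·e^(rt) = 350·e^(0.04·15.5) = 350·e^0.62.
e^0.62 ≈ 1.85892804, so A ≈ 650.6248.

£651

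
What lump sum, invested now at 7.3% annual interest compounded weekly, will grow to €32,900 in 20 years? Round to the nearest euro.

Growth factor = (1 + 0.073/52)^1040 ≈ 4.3015531296.
P = 32,900/4.3015531296 ≈ 7,648.4002.

€7,648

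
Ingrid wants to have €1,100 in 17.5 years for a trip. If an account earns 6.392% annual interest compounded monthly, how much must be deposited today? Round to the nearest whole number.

€360

Growth factor = (1 + 0.06392/12)^210 ≈ 3.051494079.
P = 1,100/3.051494079 ≈ 360.4792.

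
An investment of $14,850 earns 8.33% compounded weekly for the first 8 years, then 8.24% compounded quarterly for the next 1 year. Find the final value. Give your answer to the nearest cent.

$31,356.75

Phase 1: 14,850·(1 + 0.0833/52)^416 ≈ 28,900.7248.
Phase 2: 28,900.7248·(1 + 0.0206)^4 ≈ 31,356.7462.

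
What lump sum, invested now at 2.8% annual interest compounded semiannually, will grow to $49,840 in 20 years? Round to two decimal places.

Periodic rate = 2.8%/2 = 0.014; 40 periods.
P = 49,840/(1 + 0.014)^40 ≈ 49,840/1.7438864366 ≈ 28,579.8427.

$28,579.84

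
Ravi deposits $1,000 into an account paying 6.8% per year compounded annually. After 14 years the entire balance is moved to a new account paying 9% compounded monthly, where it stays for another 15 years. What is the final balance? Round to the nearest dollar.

$9,641

After 14 years at 6.8%: 1,000 × 2.51187219 ≈ 2,511.8722.
Then 15 years at 9%: 2,511.8722 × 3.838043267 ≈ 9,640.6741.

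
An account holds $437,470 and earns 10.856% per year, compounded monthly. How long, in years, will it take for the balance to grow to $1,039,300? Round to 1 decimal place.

8.0 years

(1 + 0.00904667)^(12t) = 1,039,300/437,470 = 2.3757.
12t·ln(1 + 0.00904667) = ln(2.3757); 12t = 0.86529/0.00900599 ≈ 96.0799.
t ≈ 8.0067 years.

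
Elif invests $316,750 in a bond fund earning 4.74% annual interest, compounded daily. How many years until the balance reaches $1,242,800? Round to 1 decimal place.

28.8 years

(1 + 0.000129863)^(365t) = 1,242,800/316,750 = 3.9236.
365t·ln(1 + 0.000129863) = ln(3.9236); 365t = 1.367/0.000129855 ≈ 10527.2323.
t ≈ 28.8417 years.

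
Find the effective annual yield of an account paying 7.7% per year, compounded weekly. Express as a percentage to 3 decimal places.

7.998%

One year is 52 periods at 0.00148077 each: (1 + 0.00148077)^52 ≈ 1.079981.
EAR = 1.079981 − 1 ≈ 7.99806%.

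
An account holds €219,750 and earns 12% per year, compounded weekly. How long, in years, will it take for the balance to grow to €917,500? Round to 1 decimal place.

(1 + 0.00230769)^(52t) = 917,500/219,750 = 4.1752.
52t·ln(1 + 0.00230769) = ln(4.1752); 52t = 1.4292/0.00230503 ≈ 620.0179.
t ≈ 11.9234 years.

11.9 years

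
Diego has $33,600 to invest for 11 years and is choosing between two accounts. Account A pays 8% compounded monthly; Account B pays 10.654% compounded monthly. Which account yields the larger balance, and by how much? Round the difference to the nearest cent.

Account B, by $27,139.63

Account A growth factor: (1 + 0.08/12)^132 ≈ 2.4038692793; balance ≈ 80,770.0078.
Account B growth factor: (1 + 0.10654/12)^132 ≈ 3.21159645677; balance ≈ 107,909.6409.
Account B is larger by 27,139.6332.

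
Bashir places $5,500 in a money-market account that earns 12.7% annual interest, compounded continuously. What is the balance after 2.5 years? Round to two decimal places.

A = P·e^(rt) = 5,500·e^(0.127·2.5) = 5,500·e^0.3175.
e^0.3175 ≈ 1.373689245, so A ≈ 7,555.2908.

$7,555.29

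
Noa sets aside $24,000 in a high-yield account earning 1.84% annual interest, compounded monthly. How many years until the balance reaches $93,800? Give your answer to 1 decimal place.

74.1 years

We need (1 + 0.00153333)^(12t) = 3.9083, so 12t = ln 3.9083 / ln 1.001533 ≈ 889.6668.
t ≈ 889.6668/12 = 74.1389 years.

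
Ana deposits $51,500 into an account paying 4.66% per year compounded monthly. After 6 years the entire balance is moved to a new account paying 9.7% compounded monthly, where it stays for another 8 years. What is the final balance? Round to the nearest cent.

$147,454.67

Phase 1: 51,500·(1 + 0.0466/12)^72 ≈ 68,077.0614.
Phase 2: 68,077.0614·(1 + 0.097/12)^96 ≈ 147,454.6669.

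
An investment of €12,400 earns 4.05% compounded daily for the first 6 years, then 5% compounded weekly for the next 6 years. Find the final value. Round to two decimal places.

€21,339.05

After 6 years at 4.05%: 12,400 × 1.2750514357 ≈ 15,810.6378.
Then 6 years at 5%: 15,810.6378 × 1.3496642551 ≈ 21,339.0527.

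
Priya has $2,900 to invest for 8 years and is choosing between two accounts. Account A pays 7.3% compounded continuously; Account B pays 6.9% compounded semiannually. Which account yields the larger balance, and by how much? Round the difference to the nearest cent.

Account A growth factor: e^(0.073·8) = e^0.584 ≈ 1.793196892; balance ≈ 5,200.2710.
Account B growth factor: (1 + 0.0345)^16 ≈ 1.720631701; balance ≈ 4,989.8319.
Account A is larger by 210.4391.

Account A, by $210.44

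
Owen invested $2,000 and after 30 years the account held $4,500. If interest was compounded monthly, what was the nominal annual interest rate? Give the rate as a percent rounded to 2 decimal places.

2.71%

(1 + r/12)^360 = 4,500/2,000 = 2.25.
1 + r/12 = 2.25^(1/360) ≈ 1.002255, so r/12 ≈ 0.00225512.
r ≈ 12·0.00225512 = 2.70615%.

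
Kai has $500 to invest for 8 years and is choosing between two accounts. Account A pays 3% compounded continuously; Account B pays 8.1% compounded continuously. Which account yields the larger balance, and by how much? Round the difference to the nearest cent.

A: e^(0.03·8) = e^0.24 ≈ 1.27124915, so 500 × 1.27124915 ≈ 635.6246.
B: e^(0.081·8) = e^0.648 ≈ 1.91171358, so 500 × 1.91171358 ≈ 955.8568.
Difference ≈ 320.2322 in favor of B.

Account B, by $320.23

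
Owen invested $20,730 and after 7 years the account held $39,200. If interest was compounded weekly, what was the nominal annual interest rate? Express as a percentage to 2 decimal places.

(1 + r/52)^364 = 39,200/20,730 = 1.89098.
1 + r/52 = 1.89098^(1/364) ≈ 1.001752, so r/52 ≈ 0.00175179.
r ≈ 52·0.00175179 = 9.10932%.

9.11%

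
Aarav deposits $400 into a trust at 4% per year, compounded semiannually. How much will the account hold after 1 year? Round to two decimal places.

$416.16

Growth factor = (1 + 0.02)^2 ≈ 1.0404.
A ≈ 400 × 1.0404 ≈ 416.1600.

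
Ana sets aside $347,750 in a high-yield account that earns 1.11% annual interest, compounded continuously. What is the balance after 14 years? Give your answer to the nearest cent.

$406,215.51

A = P·e^(rt) = 347,750·e^(0.0111·14) = 347,750·e^0.1554.
e^0.1554 ≈ 1.16812511771, so A ≈ 406,215.5097.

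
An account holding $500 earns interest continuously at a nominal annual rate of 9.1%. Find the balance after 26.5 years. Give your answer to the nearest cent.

A = P·e^(rt) = 500·e^(0.091·26.5) = 500·e^2.4115.
e^2.4115 ≈ 11.15067462, so A ≈ 5,575.3373.

$5,575.34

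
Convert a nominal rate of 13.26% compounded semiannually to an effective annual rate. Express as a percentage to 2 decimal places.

13.70%

EAR = (1 + 13.26%/2)^2 − 1 = (1 + 0.0663)^2 − 1.
(1 + 0.0663)^2 ≈ 1.136996, so EAR ≈ 13.69957%.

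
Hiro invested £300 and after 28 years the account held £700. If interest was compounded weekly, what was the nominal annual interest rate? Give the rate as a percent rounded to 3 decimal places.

3.027%

The 1456-period growth factor is 700/300 = 2.33333.
r/52 = 2.33333^(1/1456) − 1 ≈ 0.000582105, so r ≈ 52·0.000582105 = 3.02694%.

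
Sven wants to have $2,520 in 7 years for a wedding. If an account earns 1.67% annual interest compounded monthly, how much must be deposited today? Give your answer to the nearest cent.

$2,242.16

Growth factor = (1 + 0.0167/12)^84 ≈ 1.123915682.
P = 2,520/1.123915682 ≈ 2,242.1611.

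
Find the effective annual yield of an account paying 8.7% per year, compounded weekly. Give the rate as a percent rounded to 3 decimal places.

9.082%

EAR = (1 + 8.7%/52)^52 − 1 = (1 + 0.00167308)^52 − 1.
(1 + 0.00167308)^52 ≈ 1.090817, so EAR ≈ 9.08174%.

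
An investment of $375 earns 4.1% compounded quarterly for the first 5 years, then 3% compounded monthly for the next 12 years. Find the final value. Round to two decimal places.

$658.81

After 5 years at 4.1%: 375 × 1.22624481 ≈ 459.8418.
Then 12 years at 3%: 459.8418 × 1.43268563 ≈ 658.8087.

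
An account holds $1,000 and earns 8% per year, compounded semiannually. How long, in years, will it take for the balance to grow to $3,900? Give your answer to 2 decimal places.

17.35 years

(1 + 0.04)^(2t) = 3,900/1,000 = 3.9.
2t·ln(1 + 0.04) = ln(3.9); 2t = 1.361/0.0392207 ≈ 34.7005.
t ≈ 17.3502 years.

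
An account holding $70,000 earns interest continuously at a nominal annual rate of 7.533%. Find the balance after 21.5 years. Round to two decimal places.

A = P·e^(rt) = 70,000·e^(0.07533·21.5) = 70,000·e^1.619595.
e^1.619595 ≈ 5.05104422935, so A ≈ 353,573.0961.

$353,573.10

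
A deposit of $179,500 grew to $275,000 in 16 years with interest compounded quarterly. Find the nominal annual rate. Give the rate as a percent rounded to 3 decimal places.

(1 + r/4)^64 = 275,000/179,500 = 1.53203.
1 + r/4 = 1.53203^(1/64) ≈ 1.006688, so r/4 ≈ 0.00668783.
r ≈ 4·0.00668783 = 2.67513%.

2.675%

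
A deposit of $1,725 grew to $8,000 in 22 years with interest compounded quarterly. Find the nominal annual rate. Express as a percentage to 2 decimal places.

The 88-period growth factor is 8,000/1,725 = 4.63768.
r/4 = 4.63768^(1/88) − 1 ≈ 0.0175871, so r ≈ 4·0.0175871 = 7.03485%.

7.03%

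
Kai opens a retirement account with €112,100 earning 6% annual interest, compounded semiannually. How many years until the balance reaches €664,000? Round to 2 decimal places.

30.09 years

(1 + 0.03)^(2t) = 664,000/112,100 = 5.9233.
2t·ln(1 + 0.03) = ln(5.9233); 2t = 1.7789/0.0295588 ≈ 60.1814.
t ≈ 30.0907 years.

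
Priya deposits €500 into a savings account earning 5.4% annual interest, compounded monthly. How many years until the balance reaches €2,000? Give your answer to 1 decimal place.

25.7 years

We need (1 + 0.0045)^(12t) = 4, so 12t = ln 4 / ln 1.0045 ≈ 308.7580.
t ≈ 308.7580/12 = 25.7298 years.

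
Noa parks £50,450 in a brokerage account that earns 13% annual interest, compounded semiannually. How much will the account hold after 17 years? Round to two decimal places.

Periodic rate = 13%/2 = 0.065; periods = 2·17 = 34.
A = 50,450·(1 + 0.065)^34 ≈ 50,450·8.50915949946 ≈ 429,287.0967.

£429,287.10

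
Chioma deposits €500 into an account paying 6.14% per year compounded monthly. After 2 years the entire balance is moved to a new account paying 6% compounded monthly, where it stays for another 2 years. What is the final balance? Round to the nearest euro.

€637

Phase 1: 500·(1 + 0.0614/12)^24 ≈ 565.1522.
Phase 2: 565.1522·(1 + 0.005)^24 ≈ 637.0168.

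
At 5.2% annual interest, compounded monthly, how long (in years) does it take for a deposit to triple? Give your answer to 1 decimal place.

(1 + 0.00433333)^(12t) = 3.
12t = ln 3 / ln(1 + 0.00433333) ≈ 1.0986/0.00432397 ≈ 254.0748.
t ≈ 21.1729.

21.2 years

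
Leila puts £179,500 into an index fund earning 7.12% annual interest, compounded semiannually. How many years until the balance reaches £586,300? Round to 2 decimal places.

16.92 years

(1 + 0.0356)^(2t) = 586,300/179,500 = 3.2663.
2t·ln(1 + 0.0356) = ln(3.2663); 2t = 1.1837/0.034981 ≈ 33.8372.
t ≈ 16.9186 years.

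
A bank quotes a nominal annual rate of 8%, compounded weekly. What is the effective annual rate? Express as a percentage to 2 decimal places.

One year is 52 periods at 0.00153846 each: (1 + 0.00153846)^52 ≈ 1.08322.
EAR = 1.08322 − 1 ≈ 8.32205%.

8.32%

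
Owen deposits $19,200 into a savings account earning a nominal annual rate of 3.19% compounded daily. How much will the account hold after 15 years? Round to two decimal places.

$30,981.47

Growth factor = (1 + 0.0319/365)^5475 ≈ 1.6136183689.
A ≈ 19,200 × 1.6136183689 ≈ 30,981.4727.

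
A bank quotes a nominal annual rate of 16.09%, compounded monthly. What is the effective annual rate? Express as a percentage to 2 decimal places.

17.33%

One year is 12 periods at 0.0134083 each: (1 + 0.0134083)^12 ≈ 1.173312.
EAR = 1.173312 − 1 ≈ 17.33124%.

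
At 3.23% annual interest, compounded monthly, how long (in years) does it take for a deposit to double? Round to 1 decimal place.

(1 + 0.00269167)^(12t) = 2.
12t = ln 2 / ln(1 + 0.00269167) ≈ 0.69315/0.00268805 ≈ 257.8624.
t ≈ 21.4885.

21.5 years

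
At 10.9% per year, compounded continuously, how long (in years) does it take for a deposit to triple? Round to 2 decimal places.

10.08 years

e^(0.109t) = 3, so 0.109t = ln 3 ≈ 1.0986.
t ≈ 1.0986/0.109 ≈ 10.0790.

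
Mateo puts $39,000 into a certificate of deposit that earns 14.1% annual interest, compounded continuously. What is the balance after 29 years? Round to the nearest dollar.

A = P·e^(rt) = 39,000·e^(0.141·29) = 39,000·e^4.089.
e^4.089 ≈ 59.68018167243, so A ≈ 2,327,527.0852.

$2,327,527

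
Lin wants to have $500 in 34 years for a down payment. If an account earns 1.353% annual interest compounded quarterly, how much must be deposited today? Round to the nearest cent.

Growth factor = (1 + 0.0033825)^136 ≈ 1.58287647.
P = 500/1.58287647 ≈ 315.8806.

$315.88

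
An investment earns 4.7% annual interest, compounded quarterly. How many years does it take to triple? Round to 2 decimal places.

(1 + 0.01175)^(4t) = 3.
4t = ln 3 / ln(1 + 0.01175) ≈ 1.0986/0.0116815 ≈ 94.0472.
t ≈ 23.5118.

23.51 years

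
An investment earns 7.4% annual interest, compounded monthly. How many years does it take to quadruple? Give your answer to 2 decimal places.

18.79 years

(1 + 0.00616667)^(12t) = 4.
12t = ln 4 / ln(1 + 0.00616667) ≈ 1.3863/0.00614773 ≈ 225.4969.
t ≈ 18.7914.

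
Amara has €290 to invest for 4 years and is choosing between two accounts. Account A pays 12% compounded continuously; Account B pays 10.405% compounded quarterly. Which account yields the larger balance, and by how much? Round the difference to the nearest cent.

Account A, by €31.30

Account A growth factor: e^(0.12·4) = e^0.48 ≈ 1.6160744; balance ≈ 468.6616.
Account B growth factor: (1 + 0.0260125)^16 ≈ 1.50814268; balance ≈ 437.3614.
Account A is larger by 31.3002.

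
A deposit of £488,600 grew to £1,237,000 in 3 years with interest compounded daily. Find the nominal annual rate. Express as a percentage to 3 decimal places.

The 1095-period growth factor is 1,237,000/488,600 = 2.53172.
r/365 = 2.53172^(1/1095) − 1 ≈ 0.000848671, so r ≈ 365·0.000848671 = 30.97648%.

30.976%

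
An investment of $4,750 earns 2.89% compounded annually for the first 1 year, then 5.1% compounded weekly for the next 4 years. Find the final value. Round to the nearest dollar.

$5,993

After 1 years at 2.89%: 4,750 × 1.0289 ≈ 4,887.2750.
Then 4 years at 5.1%: 4,887.2750 × 1.226175563 ≈ 5,992.6572.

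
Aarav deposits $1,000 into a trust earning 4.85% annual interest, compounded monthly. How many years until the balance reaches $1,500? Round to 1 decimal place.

8.4 years

(1 + 0.00404167)^(12t) = 1,500/1,000 = 1.5.
12t·ln(1 + 0.00404167) = ln(1.5); 12t = 0.40547/0.00403352 ≈ 100.5239.
t ≈ 8.3770 years.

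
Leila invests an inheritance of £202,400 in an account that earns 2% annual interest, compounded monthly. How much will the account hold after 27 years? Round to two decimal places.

Periodic rate = 2%/12 = 0.00166667; periods = 12·27 = 324.
A = 202,400·(1 + 0.02/12)^324 ≈ 202,400·1.71523568936 ≈ 347,163.7035.

£347,163.70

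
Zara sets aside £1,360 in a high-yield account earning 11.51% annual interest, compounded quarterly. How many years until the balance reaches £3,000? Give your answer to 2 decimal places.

(1 + 0.028775)^(4t) = 3,000/1,360 = 2.2059.
4t·ln(1 + 0.028775) = ln(2.2059); 4t = 0.79113/0.0283688 ≈ 27.8873.
t ≈ 6.9718 years.

6.97 years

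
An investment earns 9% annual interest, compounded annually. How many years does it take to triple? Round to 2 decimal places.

(1 + 0.09)^t = 3.
t = ln 3 / ln(1 + 0.09) ≈ 1.0986/0.0861777 ≈ 12.7482.

12.75 years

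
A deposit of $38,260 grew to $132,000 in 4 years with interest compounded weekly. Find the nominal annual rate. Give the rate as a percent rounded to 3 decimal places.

31.052%

(1 + r/52)^208 = 132,000/38,260 = 3.45008.
1 + r/52 = 3.45008^(1/208) ≈ 1.005972, so r/52 ≈ 0.00597159.
r ≈ 52·0.00597159 = 31.05227%.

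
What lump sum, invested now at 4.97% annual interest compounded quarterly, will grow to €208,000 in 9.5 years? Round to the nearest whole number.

€130,099

Periodic rate = 4.97%/4 = 0.012425; 38 periods.
P = 208,000/(1 + 0.012425)^38 ≈ 208,000/1.59878000396 ≈ 130,099.2003.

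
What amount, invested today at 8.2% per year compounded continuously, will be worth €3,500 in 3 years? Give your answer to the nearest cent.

€2,736.73

P = A·e^(−rt) = 3,500·e^(−0.246).
e^(−0.246) ≈ 0.7819222249, so P ≈ 2,736.7278.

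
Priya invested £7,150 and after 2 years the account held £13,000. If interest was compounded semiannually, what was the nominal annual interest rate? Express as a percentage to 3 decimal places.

32.241%

The 4-period growth factor is 13,000/7,150 = 1.81818.
r/2 = 1.81818^(1/4) − 1 ≈ 0.161206, so r ≈ 2·0.161206 = 32.24123%.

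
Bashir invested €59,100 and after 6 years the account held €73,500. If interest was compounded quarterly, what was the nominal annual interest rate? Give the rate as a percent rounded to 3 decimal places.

3.651%

The 24-period growth factor is 73,500/59,100 = 1.24365.
r/4 = 1.24365^(1/24) − 1 ≈ 0.009127, so r ≈ 4·0.009127 = 3.65080%.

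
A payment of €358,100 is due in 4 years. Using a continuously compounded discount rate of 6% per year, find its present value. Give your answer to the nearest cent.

P = A·e^(−rt) = 358,100·e^(−0.24).
e^(−0.24) ≈ 0.786627861067, so P ≈ 281,691.4370.

€281,691.44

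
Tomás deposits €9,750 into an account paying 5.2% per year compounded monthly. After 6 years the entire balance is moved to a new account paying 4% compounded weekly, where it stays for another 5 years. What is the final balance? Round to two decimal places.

€16,256.88

Phase 1: 9,750·(1 + 0.052/12)^72 ≈ 13,311.0329.
Phase 2: 13,311.0329·(1 + 0.04/52)^260 ≈ 16,256.8823.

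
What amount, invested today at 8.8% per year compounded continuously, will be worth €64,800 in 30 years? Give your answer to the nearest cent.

P = A·e^(−rt) = 64,800·e^(−2.64).
e^(−2.64) ≈ 0.071361269556, so P ≈ 4,624.2103.

€4,624.21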